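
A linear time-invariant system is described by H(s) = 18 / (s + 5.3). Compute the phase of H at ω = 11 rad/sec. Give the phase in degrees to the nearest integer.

∠(j11 + 5.3) = arctan(11/5.3) = 64.27°
∠H(j11) = −64.27° = -64.27°

-64°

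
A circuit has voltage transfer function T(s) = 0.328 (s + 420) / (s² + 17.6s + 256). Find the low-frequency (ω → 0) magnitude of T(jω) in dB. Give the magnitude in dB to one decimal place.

-5.4 dB

T(0) = 0.328 × 420 / 256 = 0.53813
20 log₁₀(0.53813) = -5.38 dB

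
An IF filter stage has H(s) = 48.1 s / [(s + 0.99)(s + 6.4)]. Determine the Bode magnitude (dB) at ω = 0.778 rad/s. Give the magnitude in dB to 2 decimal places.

13.27 dB

|j0.778| = 0.778
|j0.778 + 0.99| = √(0.778² + 0.99²) = 1.259
|j0.778 + 6.4| = √(0.778² + 6.4²) = 6.447
|H(j0.778)| = 48.1 × 0.778 / (1.259 × 6.447) = 4.6099
20 log₁₀(4.6099) = 13.274 dB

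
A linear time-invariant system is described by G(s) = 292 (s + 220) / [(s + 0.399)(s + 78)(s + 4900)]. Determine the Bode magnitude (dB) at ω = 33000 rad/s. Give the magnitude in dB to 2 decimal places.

|j33000 + 220| = √(33000² + 220²) = 3.3e+04
|j33000 + 0.399| = √(33000² + 0.399²) = 3.3e+04
|j33000 + 78| = √(33000² + 78²) = 3.3e+04
|j33000 + 4900| = √(33000² + 4900²) = 3.336e+04
|G(j33000)| = 292 × 3.3e+04 / (3.3e+04 × 3.3e+04 × 3.336e+04) = 2.6523e-07
20 log₁₀(2.6523e-07) = -131.527 dB

-131.53 dB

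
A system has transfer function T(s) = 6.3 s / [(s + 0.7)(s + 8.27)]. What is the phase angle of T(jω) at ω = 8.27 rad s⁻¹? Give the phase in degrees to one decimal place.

-40.2°

∠(j8.27) = 90.00°
∠(j8.27 + 0.7) = arctan(8.27/0.7) = 85.16°
∠(j8.27 + 8.27) = arctan(8.27/8.27) = 45.00°
∠T(j8.27) = 90.00° − (85.16° + 45.00°) = -40.16°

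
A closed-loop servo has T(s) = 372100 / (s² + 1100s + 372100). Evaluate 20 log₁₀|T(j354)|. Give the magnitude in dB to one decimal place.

-1.9 dB

|(j354)² + 1100(j354) + 372100| = |2.4678e+05 + j3.894e+05| = 4.61e+05
|T(j354)| = 372100 / 4.61e+05 = 0.80713
20 log₁₀(0.80713) = -1.86 dB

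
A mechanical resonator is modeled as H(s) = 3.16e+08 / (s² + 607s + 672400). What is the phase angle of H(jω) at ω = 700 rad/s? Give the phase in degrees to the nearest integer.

-67 deg

∠[(j700)² + 607(j700) + 672400] = ∠[1.824e+05 + j4.249e+05] = 66.77°
∠H(j700) = −66.77° = -66.77°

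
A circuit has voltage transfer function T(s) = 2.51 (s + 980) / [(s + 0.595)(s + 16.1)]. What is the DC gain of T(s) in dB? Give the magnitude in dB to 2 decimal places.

48.19 dB

T(0) = 2.51 × 980 / (0.595 × 16.1) = 256.78
20 log₁₀(256.78) = 48.191 dB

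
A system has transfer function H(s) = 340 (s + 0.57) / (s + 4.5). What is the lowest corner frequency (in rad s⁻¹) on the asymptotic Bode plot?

0.57 rad s⁻¹

Break frequencies occur at each pole and zero magnitude: 0.57 rad s⁻¹, 4.5 rad s⁻¹.
The lowest is 0.57 rad s⁻¹.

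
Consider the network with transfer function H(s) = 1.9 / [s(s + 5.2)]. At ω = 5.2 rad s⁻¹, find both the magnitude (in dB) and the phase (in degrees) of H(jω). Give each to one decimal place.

|j5.2 + 5.2| = √(5.2² + 5.2²) = 7.354
|j5.2| = 5.2
|H(j5.2)| = 1.9 / (7.354 × 5.2) = 0.049686
20 log₁₀(0.049686) = -26.08 dB
∠(j5.2 + 5.2) = arctan(5.2/5.2) = 45.00°
∠(j5.2) = 90.00°
∠H(j5.2) = − (45.00° + 90.00°) = -135.00°

|H| = -26.1 dB, ∠H = -135.0°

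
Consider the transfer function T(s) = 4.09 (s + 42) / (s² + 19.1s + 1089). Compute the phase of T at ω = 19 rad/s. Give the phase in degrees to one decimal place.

-2.2°

∠(j19 + 42) = arctan(19/42) = 24.34°
∠[(j19)² + 19.1(j19) + 1089] = ∠[728 + j362.9] = 26.50°
∠T(j19) = 24.34° − 26.50° = -2.15°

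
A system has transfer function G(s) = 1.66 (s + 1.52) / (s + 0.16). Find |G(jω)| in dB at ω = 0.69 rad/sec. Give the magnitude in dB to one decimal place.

11.8 dB

|j0.69 + 1.52| = √(0.69² + 1.52²) = 1.669
|j0.69 + 0.16| = √(0.69² + 0.16²) = 0.7083
|G(j0.69)| = 1.66 × 1.669 / 0.7083 = 3.9122
20 log₁₀(3.9122) = 11.85 dB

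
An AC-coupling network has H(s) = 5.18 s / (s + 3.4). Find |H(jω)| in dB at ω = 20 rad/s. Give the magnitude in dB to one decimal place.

14.2 dB

|j20| = 20
|j20 + 3.4| = √(20² + 3.4²) = 20.29
|H(j20)| = 5.18 × 20 / 20.29 = 5.1067
20 log₁₀(5.1067) = 14.16 dB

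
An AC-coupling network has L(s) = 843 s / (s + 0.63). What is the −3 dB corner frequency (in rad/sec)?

0.63 rad/sec

For a single-pole high-pass, the −3 dB point is at the pole: ω = 0.63 rad/sec.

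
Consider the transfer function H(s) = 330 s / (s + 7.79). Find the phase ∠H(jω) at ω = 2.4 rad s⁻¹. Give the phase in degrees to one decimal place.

72.9°

∠(j2.4) = 90.00°
∠(j2.4 + 7.79) = arctan(2.4/7.79) = 17.12°
∠H(j2.4) = 90.00° − 17.12° = 72.88°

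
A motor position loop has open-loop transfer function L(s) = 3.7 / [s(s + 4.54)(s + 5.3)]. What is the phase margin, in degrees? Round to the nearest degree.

86 deg

Gain crossover: |L(jω)| = 1 at ω ≈ 0.154 rad/s.
∠L(j0.154) = −90° − arctan(0.154/4.54) − arctan(0.154/5.3) ≈ -93.60°
PM = 180° + (-93.60°) = 86.40°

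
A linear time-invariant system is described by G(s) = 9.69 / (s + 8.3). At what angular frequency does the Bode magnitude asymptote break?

The single real pole at s = −8.3 gives a corner at ω = 8.3 rad s⁻¹.

8.3 rad s⁻¹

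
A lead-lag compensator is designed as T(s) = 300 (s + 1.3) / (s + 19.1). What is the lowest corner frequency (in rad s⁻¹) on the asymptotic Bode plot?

Break frequencies occur at each pole and zero magnitude: 1.3 rad s⁻¹, 19.1 rad s⁻¹.
The lowest is 1.3 rad s⁻¹.

1.3 rad s⁻¹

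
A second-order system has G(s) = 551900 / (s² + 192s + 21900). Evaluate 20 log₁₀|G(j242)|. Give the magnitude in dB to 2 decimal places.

|(j242)² + 192(j242) + 21900| = |-36664 + j46464| = 5.919e+04
|G(j242)| = 551900 / 5.919e+04 = 9.3246
20 log₁₀(9.3246) = 19.393 dB

19.39 dB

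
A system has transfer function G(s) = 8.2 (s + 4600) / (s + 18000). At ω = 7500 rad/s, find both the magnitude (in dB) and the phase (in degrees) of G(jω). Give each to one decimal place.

|G| = 11.4 dB, ∠G = 35.9°

|j7500 + 4600| = √(7500² + 4600²) = 8798
|j7500 + 18000| = √(7500² + 18000²) = 1.95e+04
|G(j7500)| = 8.2 × 8798 / 1.95e+04 = 3.6998
20 log₁₀(3.6998) = 11.36 dB
∠(j7500 + 4600) = arctan(7500/4600) = 58.48°
∠(j7500 + 18000) = arctan(7500/18000) = 22.62°
∠G(j7500) = 58.48° − 22.62° = 35.86°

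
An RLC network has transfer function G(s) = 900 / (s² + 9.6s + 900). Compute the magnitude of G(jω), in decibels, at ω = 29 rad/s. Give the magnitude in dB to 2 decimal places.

|(j29)² + 9.6(j29) + 900| = |59 + j278.4| = 284.6
|G(j29)| = 900 / 284.6 = 3.1625
20 log₁₀(3.1625) = 10.001 dB

10.00 dB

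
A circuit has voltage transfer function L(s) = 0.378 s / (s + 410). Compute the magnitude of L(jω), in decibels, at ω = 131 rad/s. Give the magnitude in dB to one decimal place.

|j131| = 131
|j131 + 410| = √(131² + 410²) = 430.4
|L(j131)| = 0.378 × 131 / 430.4 = 0.11505
20 log₁₀(0.11505) = -18.78 dB

-18.8 dB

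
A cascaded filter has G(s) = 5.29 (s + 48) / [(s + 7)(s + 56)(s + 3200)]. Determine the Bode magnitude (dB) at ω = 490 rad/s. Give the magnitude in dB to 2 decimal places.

|j490 + 48| = √(490² + 48²) = 492.3
|j490 + 7| = √(490² + 7²) = 490
|j490 + 56| = √(490² + 56²) = 493.2
|j490 + 3200| = √(490² + 3200²) = 3237
|G(j490)| = 5.29 × 492.3 / (490 × 493.2 × 3237) = 3.3288e-06
20 log₁₀(3.3288e-06) = -109.554 dB

-109.55 dB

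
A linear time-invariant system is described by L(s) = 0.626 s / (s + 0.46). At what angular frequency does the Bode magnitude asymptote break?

0.46 rad/sec

The single real pole at s = −0.46 gives a corner at ω = 0.46 rad/sec.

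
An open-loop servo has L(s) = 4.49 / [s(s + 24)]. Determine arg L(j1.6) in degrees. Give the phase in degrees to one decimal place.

∠(j1.6 + 24) = arctan(1.6/24) = 3.81°
∠(j1.6) = 90.00°
∠L(j1.6) = − (3.81° + 90.00°) = -93.81°

-93.8°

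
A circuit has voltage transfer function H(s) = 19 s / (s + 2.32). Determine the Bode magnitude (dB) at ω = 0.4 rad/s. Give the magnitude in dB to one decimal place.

10.2 dB

|j0.4| = 0.4
|j0.4 + 2.32| = √(0.4² + 2.32²) = 2.354
|H(j0.4)| = 19 × 0.4 / 2.354 = 3.2282
20 log₁₀(3.2282) = 10.18 dB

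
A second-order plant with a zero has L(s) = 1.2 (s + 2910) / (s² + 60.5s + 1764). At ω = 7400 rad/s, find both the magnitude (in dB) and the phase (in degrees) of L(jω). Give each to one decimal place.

|L| = -75.2 dB, ∠L = -111.0 deg

|j7400 + 2910| = √(7400² + 2910²) = 7952
|(j7400)² + 60.5(j7400) + 1764| = |-5.4758e+07 + j4.477e+05| = 5.476e+07
|L(j7400)| = 1.2 × 7952 / 5.476e+07 = 0.00017425
20 log₁₀(0.00017425) = -75.18 dB
∠(j7400 + 2910) = arctan(7400/2910) = 68.53°
∠[(j7400)² + 60.5(j7400) + 1764] = ∠[-5.4758e+07 + j4.477e+05] = 179.53°
∠L(j7400) = 68.53° − 179.53° = -111.00°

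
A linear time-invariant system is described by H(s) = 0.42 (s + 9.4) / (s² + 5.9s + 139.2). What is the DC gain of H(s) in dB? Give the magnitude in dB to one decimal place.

H(0) = 0.42 × 9.4 / 139.2 = 0.028362
20 log₁₀(0.028362) = -30.95 dB

-30.9 dB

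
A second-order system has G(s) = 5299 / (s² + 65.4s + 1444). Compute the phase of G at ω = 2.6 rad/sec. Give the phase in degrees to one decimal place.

-6.7°

∠[(j2.6)² + 65.4(j2.6) + 1444] = ∠[1437.2 + j170.04] = 6.75°
∠G(j2.6) = −6.75° = -6.75°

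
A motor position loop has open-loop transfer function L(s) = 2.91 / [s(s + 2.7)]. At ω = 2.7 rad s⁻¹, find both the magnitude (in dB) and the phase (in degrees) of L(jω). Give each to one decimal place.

|L| = -11.0 dB, ∠L = -135.0°

|j2.7 + 2.7| = √(2.7² + 2.7²) = 3.818
|j2.7| = 2.7
|L(j2.7)| = 2.91 / (3.818 × 2.7) = 0.28226
20 log₁₀(0.28226) = -10.99 dB
∠(j2.7 + 2.7) = arctan(2.7/2.7) = 45.00°
∠(j2.7) = 90.00°
∠L(j2.7) = − (45.00° + 90.00°) = -135.00°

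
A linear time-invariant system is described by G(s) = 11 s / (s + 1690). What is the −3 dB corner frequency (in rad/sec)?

For a single-pole high-pass, the −3 dB point is at the pole: ω = 1690 rad/sec.

1690 rad/sec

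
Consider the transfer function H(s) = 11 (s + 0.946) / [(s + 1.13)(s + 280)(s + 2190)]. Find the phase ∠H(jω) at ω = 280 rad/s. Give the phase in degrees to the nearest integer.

-52°

∠(j280 + 0.946) = arctan(280/0.946) = 89.81°
∠(j280 + 1.13) = arctan(280/1.13) = 89.77°
∠(j280 + 280) = arctan(280/280) = 45.00°
∠(j280 + 2190) = arctan(280/2190) = 7.29°
∠H(j280) = 89.81° − (89.77° + 45.00° + 7.29°) = -52.25°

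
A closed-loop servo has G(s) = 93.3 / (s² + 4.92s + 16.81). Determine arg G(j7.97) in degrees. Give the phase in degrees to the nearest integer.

∠[(j7.97)² + 4.92(j7.97) + 16.81] = ∠[-46.711 + j39.212] = 139.99°
∠G(j7.97) = −139.99° = -139.99°

-140°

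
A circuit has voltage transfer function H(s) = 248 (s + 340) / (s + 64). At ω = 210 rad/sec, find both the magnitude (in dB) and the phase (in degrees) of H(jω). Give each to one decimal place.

|H| = 53.1 dB, ∠H = -41.3°

|j210 + 340| = √(210² + 340²) = 399.6
|j210 + 64| = √(210² + 64²) = 219.5
|H(j210)| = 248 × 399.6 / 219.5 = 451.44
20 log₁₀(451.44) = 53.09 dB
∠(j210 + 340) = arctan(210/340) = 31.70°
∠(j210 + 64) = arctan(210/64) = 73.05°
∠H(j210) = 31.70° − 73.05° = -41.35°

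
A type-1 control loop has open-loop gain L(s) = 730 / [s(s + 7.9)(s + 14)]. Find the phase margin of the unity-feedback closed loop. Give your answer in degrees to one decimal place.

Gain crossover: |L(jω)| = 1 at ω ≈ 5.18 rad/s.
∠L(j5.18) = −90° − arctan(5.18/7.9) − arctan(5.18/14) ≈ -143.54°
PM = 180° + (-143.54°) = 36.46°

36.5 deg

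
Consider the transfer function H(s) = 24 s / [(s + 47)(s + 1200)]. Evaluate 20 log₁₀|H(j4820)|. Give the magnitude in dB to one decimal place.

|j4820| = 4820
|j4820 + 47| = √(4820² + 47²) = 4820
|j4820 + 1200| = √(4820² + 1200²) = 4967
|H(j4820)| = 24 × 4820 / (4820 × 4967) = 0.0048315
20 log₁₀(0.0048315) = -46.32 dB

-46.3 dB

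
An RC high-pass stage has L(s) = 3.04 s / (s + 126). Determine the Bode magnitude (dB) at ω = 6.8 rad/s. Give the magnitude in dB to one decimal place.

-15.7 dB

|j6.8| = 6.8
|j6.8 + 126| = √(6.8² + 126²) = 126.2
|L(j6.8)| = 3.04 × 6.8 / 126.2 = 0.16383
20 log₁₀(0.16383) = -15.71 dB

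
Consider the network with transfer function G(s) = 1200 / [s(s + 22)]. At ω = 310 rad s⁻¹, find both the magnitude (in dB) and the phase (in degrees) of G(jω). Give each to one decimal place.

|j310 + 22| = √(310² + 22²) = 310.8
|j310| = 310
|G(j310)| = 1200 / (310.8 × 310) = 0.012456
20 log₁₀(0.012456) = -38.09 dB
∠(j310 + 22) = arctan(310/22) = 85.94°
∠(j310) = 90.00°
∠G(j310) = − (85.94° + 90.00°) = -175.94°

|G| = -38.1 dB, ∠G = -175.9°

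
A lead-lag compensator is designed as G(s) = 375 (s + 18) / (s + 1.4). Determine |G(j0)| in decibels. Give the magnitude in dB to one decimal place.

73.7 dB

G(0) = 375 × 18 / 1.4 = 4821.4
20 log₁₀(4821.4) = 73.66 dB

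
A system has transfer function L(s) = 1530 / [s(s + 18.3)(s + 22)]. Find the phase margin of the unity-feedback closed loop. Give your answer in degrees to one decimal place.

Gain crossover: |L(jω)| = 1 at ω ≈ 3.67 rad/s.
∠L(j3.67) = −90° − arctan(3.67/18.3) − arctan(3.67/22) ≈ -110.84°
PM = 180° + (-110.84°) = 69.16°

69.2°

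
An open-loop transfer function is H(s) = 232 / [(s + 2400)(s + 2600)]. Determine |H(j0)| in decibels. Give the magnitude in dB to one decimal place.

H(0) = 232 / (2400 × 2600) = 3.7179e-05
20 log₁₀(3.7179e-05) = -88.59 dB

-88.6 dB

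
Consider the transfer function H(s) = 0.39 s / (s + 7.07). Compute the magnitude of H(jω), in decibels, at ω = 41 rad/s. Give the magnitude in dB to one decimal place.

-8.3 dB

|j41| = 41
|j41 + 7.07| = √(41² + 7.07²) = 41.61
|H(j41)| = 0.39 × 41 / 41.61 = 0.38433
20 log₁₀(0.38433) = -8.31 dB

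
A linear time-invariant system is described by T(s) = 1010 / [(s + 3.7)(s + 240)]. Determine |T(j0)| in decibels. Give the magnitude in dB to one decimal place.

T(0) = 1010 / (3.7 × 240) = 1.1374
20 log₁₀(1.1374) = 1.12 dB

1.1 dB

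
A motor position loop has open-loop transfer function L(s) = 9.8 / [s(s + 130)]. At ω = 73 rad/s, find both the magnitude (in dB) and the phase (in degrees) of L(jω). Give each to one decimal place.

|L| = -60.9 dB, ∠L = -119.3°

|j73 + 130| = √(73² + 130²) = 149.1
|j73| = 73
|L(j73)| = 9.8 / (149.1 × 73) = 0.00090042
20 log₁₀(0.00090042) = -60.91 dB
∠(j73 + 130) = arctan(73/130) = 29.32°
∠(j73) = 90.00°
∠L(j73) = − (29.32° + 90.00°) = -119.32°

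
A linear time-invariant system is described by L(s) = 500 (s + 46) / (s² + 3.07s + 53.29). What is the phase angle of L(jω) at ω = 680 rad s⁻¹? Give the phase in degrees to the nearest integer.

-94 deg

∠(j680 + 46) = arctan(680/46) = 86.13°
∠[(j680)² + 3.07(j680) + 53.29] = ∠[-4.6235e+05 + j2087.6] = 179.74°
∠L(j680) = 86.13° − 179.74° = -93.61°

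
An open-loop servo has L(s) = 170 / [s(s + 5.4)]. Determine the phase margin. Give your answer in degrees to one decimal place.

23.4°

Gain crossover: |L(jω)| = 1 at ω ≈ 12.5 rad/s.
∠L(j12.5) = −90° − arctan(12.5/5.4) ≈ -156.62°
PM = 180° + (-156.62°) = 23.38°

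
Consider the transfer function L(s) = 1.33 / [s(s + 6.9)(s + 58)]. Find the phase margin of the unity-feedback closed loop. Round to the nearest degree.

Gain crossover: |L(jω)| = 1 at ω ≈ 0.00332 rad/s.
∠L(j0.00332) = −90° − arctan(0.00332/6.9) − arctan(0.00332/58) ≈ -90.03°
PM = 180° + (-90.03°) = 89.97°

90 deg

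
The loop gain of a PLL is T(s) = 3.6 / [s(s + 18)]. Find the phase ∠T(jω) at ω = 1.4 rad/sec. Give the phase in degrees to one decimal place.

-94.4 deg

∠(j1.4 + 18) = arctan(1.4/18) = 4.45°
∠(j1.4) = 90.00°
∠T(j1.4) = − (4.45° + 90.00°) = -94.45°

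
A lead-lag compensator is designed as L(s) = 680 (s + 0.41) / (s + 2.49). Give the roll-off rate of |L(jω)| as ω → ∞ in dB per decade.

With 1 zero and 1 pole, the high-frequency asymptotic slope is 20 × (1 − 1) = 0 dB/decade.

0 dB/decade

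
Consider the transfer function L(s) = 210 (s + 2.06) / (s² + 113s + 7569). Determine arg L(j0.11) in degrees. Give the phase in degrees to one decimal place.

∠(j0.11 + 2.06) = arctan(0.11/2.06) = 3.06°
∠[(j0.11)² + 113(j0.11) + 7569] = ∠[7569 + j12.43] = 0.09°
∠L(j0.11) = 3.06° − 0.09° = 2.96°

3.0°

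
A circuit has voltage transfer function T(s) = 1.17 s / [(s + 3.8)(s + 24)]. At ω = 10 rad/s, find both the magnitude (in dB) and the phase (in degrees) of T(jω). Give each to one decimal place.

|T| = -27.5 dB, ∠T = -1.8°

|j10| = 10
|j10 + 3.8| = √(10² + 3.8²) = 10.7
|j10 + 24| = √(10² + 24²) = 26
|T(j10)| = 1.17 × 10 / (10.7 × 26) = 0.042065
20 log₁₀(0.042065) = -27.52 dB
∠(j10) = 90.00°
∠(j10 + 3.8) = arctan(10/3.8) = 69.19°
∠(j10 + 24) = arctan(10/24) = 22.62°
∠T(j10) = 90.00° − (69.19° + 22.62°) = -1.81°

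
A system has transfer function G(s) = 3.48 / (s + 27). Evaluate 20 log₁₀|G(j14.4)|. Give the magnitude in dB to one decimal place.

|j14.4 + 27| = √(14.4² + 27²) = 30.6
|G(j14.4)| = 3.48 / 30.6 = 0.11373
20 log₁₀(0.11373) = -18.88 dB

-18.9 dB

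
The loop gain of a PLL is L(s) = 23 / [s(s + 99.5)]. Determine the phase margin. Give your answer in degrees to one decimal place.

89.9°

Gain crossover: |L(jω)| = 1 at ω ≈ 0.231 rad/sec.
∠L(j0.231) = −90° − arctan(0.231/99.5) ≈ -90.13°
PM = 180° + (-90.13°) = 89.87°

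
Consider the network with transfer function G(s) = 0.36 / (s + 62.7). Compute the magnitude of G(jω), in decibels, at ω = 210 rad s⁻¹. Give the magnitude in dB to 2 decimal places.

-55.69 dB

|j210 + 62.7| = √(210² + 62.7²) = 219.2
|G(j210)| = 0.36 / 219.2 = 0.0016426
20 log₁₀(0.0016426) = -55.689 dB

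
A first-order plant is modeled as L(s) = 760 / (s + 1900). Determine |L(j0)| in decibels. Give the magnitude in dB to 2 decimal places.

-7.96 dB

L(0) = 760 / 1900 = 0.4
20 log₁₀(0.4) = -7.959 dB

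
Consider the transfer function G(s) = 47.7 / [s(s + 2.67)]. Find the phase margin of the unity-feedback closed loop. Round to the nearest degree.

Gain crossover: |G(jω)| = 1 at ω ≈ 6.65 rad/s.
∠G(j6.65) = −90° − arctan(6.65/2.67) ≈ -158.13°
PM = 180° + (-158.13°) = 21.87°

22 deg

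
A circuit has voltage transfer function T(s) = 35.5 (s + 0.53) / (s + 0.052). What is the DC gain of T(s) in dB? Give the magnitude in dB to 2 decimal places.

51.17 dB

T(0) = 35.5 × 0.53 / 0.052 = 361.83
20 log₁₀(361.83) = 51.170 dB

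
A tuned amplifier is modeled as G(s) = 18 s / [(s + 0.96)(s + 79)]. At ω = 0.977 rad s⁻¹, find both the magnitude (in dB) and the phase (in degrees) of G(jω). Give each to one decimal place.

|G| = -15.8 dB, ∠G = 43.8 deg

|j0.977| = 0.977
|j0.977 + 0.96| = √(0.977² + 0.96²) = 1.37
|j0.977 + 79| = √(0.977² + 79²) = 79.01
|G(j0.977)| = 18 × 0.977 / (1.37 × 79.01) = 0.16251
20 log₁₀(0.16251) = -15.78 dB
∠(j0.977) = 90.00°
∠(j0.977 + 0.96) = arctan(0.977/0.96) = 45.50°
∠(j0.977 + 79) = arctan(0.977/79) = 0.71°
∠G(j0.977) = 90.00° − (45.50° + 0.71°) = 43.79°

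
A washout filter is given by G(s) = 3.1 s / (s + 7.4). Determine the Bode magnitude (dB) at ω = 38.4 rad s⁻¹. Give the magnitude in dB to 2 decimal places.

9.67 dB

|j38.4| = 38.4
|j38.4 + 7.4| = √(38.4² + 7.4²) = 39.11
|G(j38.4)| = 3.1 × 38.4 / 39.11 = 3.044
20 log₁₀(3.044) = 9.669 dB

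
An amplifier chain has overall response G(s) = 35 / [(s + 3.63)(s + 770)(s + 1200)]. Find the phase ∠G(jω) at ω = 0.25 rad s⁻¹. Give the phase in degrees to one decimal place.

-4.0°

∠(j0.25 + 3.63) = arctan(0.25/3.63) = 3.94°
∠(j0.25 + 770) = arctan(0.25/770) = 0.02°
∠(j0.25 + 1200) = arctan(0.25/1200) = 0.01°
∠G(j0.25) = − (3.94° + 0.02° + 0.01°) = -3.97°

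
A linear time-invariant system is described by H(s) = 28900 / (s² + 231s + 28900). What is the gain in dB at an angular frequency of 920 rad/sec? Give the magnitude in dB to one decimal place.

-29.3 dB

|(j920)² + 231(j920) + 28900| = |-8.175e+05 + j2.1252e+05| = 8.447e+05
|H(j920)| = 28900 / 8.447e+05 = 0.034214
20 log₁₀(0.034214) = -29.32 dB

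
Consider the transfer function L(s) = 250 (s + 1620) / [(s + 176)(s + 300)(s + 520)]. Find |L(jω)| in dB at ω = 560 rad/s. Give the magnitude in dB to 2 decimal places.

-56.46 dB

|j560 + 1620| = √(560² + 1620²) = 1714
|j560 + 176| = √(560² + 176²) = 587
|j560 + 300| = √(560² + 300²) = 635.3
|j560 + 520| = √(560² + 520²) = 764.2
|L(j560)| = 250 × 1714 / (587 × 635.3 × 764.2) = 0.0015036
20 log₁₀(0.0015036) = -56.457 dB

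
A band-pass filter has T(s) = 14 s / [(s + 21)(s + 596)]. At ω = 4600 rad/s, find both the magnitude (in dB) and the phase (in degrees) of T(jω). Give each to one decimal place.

|T| = -50.4 dB, ∠T = -82.4°

|j4600| = 4600
|j4600 + 21| = √(4600² + 21²) = 4600
|j4600 + 596| = √(4600² + 596²) = 4638
|T(j4600)| = 14 × 4600 / (4600 × 4638) = 0.0030182
20 log₁₀(0.0030182) = -50.40 dB
∠(j4600) = 90.00°
∠(j4600 + 21) = arctan(4600/21) = 89.74°
∠(j4600 + 596) = arctan(4600/596) = 82.62°
∠T(j4600) = 90.00° − (89.74° + 82.62°) = -82.36°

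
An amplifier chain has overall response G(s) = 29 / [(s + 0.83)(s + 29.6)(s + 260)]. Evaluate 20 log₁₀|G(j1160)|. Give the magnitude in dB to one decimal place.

-154.8 dB

|j1160 + 0.83| = √(1160² + 0.83²) = 1160
|j1160 + 29.6| = √(1160² + 29.6²) = 1160
|j1160 + 260| = √(1160² + 260²) = 1189
|G(j1160)| = 29 / (1160 × 1160 × 1189) = 1.8123e-08
20 log₁₀(1.8123e-08) = -154.84 dB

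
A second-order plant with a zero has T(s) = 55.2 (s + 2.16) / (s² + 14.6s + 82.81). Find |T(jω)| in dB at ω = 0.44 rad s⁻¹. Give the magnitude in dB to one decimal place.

|j0.44 + 2.16| = √(0.44² + 2.16²) = 2.204
|(j0.44)² + 14.6(j0.44) + 82.81| = |82.616 + j6.424| = 82.87
|T(j0.44)| = 55.2 × 2.204 / 82.87 = 1.4684
20 log₁₀(1.4684) = 3.34 dB

3.3 dB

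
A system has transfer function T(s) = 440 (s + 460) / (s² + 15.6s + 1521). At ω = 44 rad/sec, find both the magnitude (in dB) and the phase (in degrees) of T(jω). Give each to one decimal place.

|j44 + 460| = √(44² + 460²) = 462.1
|(j44)² + 15.6(j44) + 1521| = |-415 + j686.4| = 802.1
|T(j44)| = 440 × 462.1 / 802.1 = 253.49
20 log₁₀(253.49) = 48.08 dB
∠(j44 + 460) = arctan(44/460) = 5.46°
∠[(j44)² + 15.6(j44) + 1521] = ∠[-415 + j686.4] = 121.16°
∠T(j44) = 5.46° − 121.16° = -115.69°

|T| = 48.1 dB, ∠T = -115.7°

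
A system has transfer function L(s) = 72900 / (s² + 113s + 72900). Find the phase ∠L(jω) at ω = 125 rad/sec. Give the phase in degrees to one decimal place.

-13.9°

∠[(j125)² + 113(j125) + 72900] = ∠[57275 + j14125] = 13.85°
∠L(j125) = −13.85° = -13.85°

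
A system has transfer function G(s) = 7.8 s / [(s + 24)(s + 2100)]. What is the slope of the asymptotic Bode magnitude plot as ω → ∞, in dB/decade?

With 1 zero and 2 poles, the high-frequency asymptotic slope is 20 × (1 − 2) = -20 dB/decade.

-20 dB/decade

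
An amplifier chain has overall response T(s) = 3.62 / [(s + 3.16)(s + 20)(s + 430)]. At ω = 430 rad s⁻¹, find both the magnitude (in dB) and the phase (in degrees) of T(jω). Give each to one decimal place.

|j430 + 3.16| = √(430² + 3.16²) = 430
|j430 + 20| = √(430² + 20²) = 430.5
|j430 + 430| = √(430² + 430²) = 608.1
|T(j430)| = 3.62 / (430 × 430.5 × 608.1) = 3.2159e-08
20 log₁₀(3.2159e-08) = -149.85 dB
∠(j430 + 3.16) = arctan(430/3.16) = 89.58°
∠(j430 + 20) = arctan(430/20) = 87.34°
∠(j430 + 430) = arctan(430/430) = 45.00°
∠T(j430) = − (89.58° + 87.34° + 45.00°) = -221.92°

|T| = -149.9 dB, ∠T = -221.9°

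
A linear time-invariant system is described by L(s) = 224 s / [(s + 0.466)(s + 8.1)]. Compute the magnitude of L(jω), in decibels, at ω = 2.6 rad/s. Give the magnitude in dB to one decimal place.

28.3 dB

|j2.6| = 2.6
|j2.6 + 0.466| = √(2.6² + 0.466²) = 2.641
|j2.6 + 8.1| = √(2.6² + 8.1²) = 8.507
|L(j2.6)| = 224 × 2.6 / (2.641 × 8.507) = 25.918
20 log₁₀(25.918) = 28.27 dB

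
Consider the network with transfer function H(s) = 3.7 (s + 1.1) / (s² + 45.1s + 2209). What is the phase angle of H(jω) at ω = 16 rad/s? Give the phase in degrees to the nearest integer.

∠(j16 + 1.1) = arctan(16/1.1) = 86.07°
∠[(j16)² + 45.1(j16) + 2209] = ∠[1953 + j721.6] = 20.28°
∠H(j16) = 86.07° − 20.28° = 65.79°

66°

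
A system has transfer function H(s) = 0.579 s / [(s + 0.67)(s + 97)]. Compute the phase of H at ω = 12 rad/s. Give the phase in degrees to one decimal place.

-3.9°

∠(j12) = 90.00°
∠(j12 + 0.67) = arctan(12/0.67) = 86.80°
∠(j12 + 97) = arctan(12/97) = 7.05°
∠H(j12) = 90.00° − (86.80° + 7.05°) = -3.86°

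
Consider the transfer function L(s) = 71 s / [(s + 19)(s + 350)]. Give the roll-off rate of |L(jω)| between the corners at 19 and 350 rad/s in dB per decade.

0 dB/decade

In this band the factors already past their corner are: 1 differentiator zero, pole at 19; net slope = 0 dB/decade.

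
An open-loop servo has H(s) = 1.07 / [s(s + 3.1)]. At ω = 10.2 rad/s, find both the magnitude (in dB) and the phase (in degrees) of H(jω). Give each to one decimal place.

|H| = -40.1 dB, ∠H = -163.1°

|j10.2 + 3.1| = √(10.2² + 3.1²) = 10.66
|j10.2| = 10.2
|H(j10.2)| = 1.07 / (10.66 × 10.2) = 0.0098401
20 log₁₀(0.0098401) = -40.14 dB
∠(j10.2 + 3.1) = arctan(10.2/3.1) = 73.09°
∠(j10.2) = 90.00°
∠H(j10.2) = − (73.09° + 90.00°) = -163.09°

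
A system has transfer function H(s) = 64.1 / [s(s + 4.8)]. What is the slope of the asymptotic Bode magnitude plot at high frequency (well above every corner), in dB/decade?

-40 dB/decade

With 0 zeros and 2 poles, the high-frequency asymptotic slope is 20 × (0 − 2) = -40 dB/decade.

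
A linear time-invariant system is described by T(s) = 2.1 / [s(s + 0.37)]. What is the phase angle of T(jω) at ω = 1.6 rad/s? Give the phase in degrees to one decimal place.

∠(j1.6 + 0.37) = arctan(1.6/0.37) = 76.98°
∠(j1.6) = 90.00°
∠T(j1.6) = − (76.98° + 90.00°) = -166.98°

-167.0°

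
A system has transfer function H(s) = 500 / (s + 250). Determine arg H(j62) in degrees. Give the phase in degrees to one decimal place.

-13.9°

∠(j62 + 250) = arctan(62/250) = 13.93°
∠H(j62) = −13.93° = -13.93°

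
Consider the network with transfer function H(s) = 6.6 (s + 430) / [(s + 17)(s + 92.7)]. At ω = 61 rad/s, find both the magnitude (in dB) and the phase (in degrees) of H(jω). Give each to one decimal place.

|H| = -7.8 dB, ∠H = -99.7°

|j61 + 430| = √(61² + 430²) = 434.3
|j61 + 17| = √(61² + 17²) = 63.32
|j61 + 92.7| = √(61² + 92.7²) = 111
|H(j61)| = 6.6 × 434.3 / (63.32 × 111) = 0.40791
20 log₁₀(0.40791) = -7.79 dB
∠(j61 + 430) = arctan(61/430) = 8.07°
∠(j61 + 17) = arctan(61/17) = 74.43°
∠(j61 + 92.7) = arctan(61/92.7) = 33.35°
∠H(j61) = 8.07° − (74.43° + 33.35°) = -99.70°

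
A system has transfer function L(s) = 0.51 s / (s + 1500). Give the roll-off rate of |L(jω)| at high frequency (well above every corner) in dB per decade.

With 1 zero and 1 pole, the high-frequency asymptotic slope is 20 × (1 − 1) = 0 dB/decade.

0 dB/decade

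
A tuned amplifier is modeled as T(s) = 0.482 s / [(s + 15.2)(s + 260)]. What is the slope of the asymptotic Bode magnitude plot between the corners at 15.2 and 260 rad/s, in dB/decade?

In this band the factors already past their corner are: 1 differentiator zero, pole at 15.2; net slope = 0 dB/decade.

0 dB/decade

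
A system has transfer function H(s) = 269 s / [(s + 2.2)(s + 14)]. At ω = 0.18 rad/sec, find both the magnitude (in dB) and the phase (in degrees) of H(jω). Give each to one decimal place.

|j0.18| = 0.18
|j0.18 + 2.2| = √(0.18² + 2.2²) = 2.207
|j0.18 + 14| = √(0.18² + 14²) = 14
|H(j0.18)| = 269 × 0.18 / (2.207 × 14) = 1.5667
20 log₁₀(1.5667) = 3.90 dB
∠(j0.18) = 90.00°
∠(j0.18 + 2.2) = arctan(0.18/2.2) = 4.68°
∠(j0.18 + 14) = arctan(0.18/14) = 0.74°
∠H(j0.18) = 90.00° − (4.68° + 0.74°) = 84.59°

|H| = 3.9 dB, ∠H = 84.6°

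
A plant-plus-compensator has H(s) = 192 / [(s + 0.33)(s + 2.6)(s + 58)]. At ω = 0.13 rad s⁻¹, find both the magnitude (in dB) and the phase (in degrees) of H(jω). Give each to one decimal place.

|H| = 11.1 dB, ∠H = -24.5°

|j0.13 + 0.33| = √(0.13² + 0.33²) = 0.3547
|j0.13 + 2.6| = √(0.13² + 2.6²) = 2.603
|j0.13 + 58| = √(0.13² + 58²) = 58
|H(j0.13)| = 192 / (0.3547 × 2.603 × 58) = 3.5852
20 log₁₀(3.5852) = 11.09 dB
∠(j0.13 + 0.33) = arctan(0.13/0.33) = 21.50°
∠(j0.13 + 2.6) = arctan(0.13/2.6) = 2.86°
∠(j0.13 + 58) = arctan(0.13/58) = 0.13°
∠H(j0.13) = − (21.50° + 2.86° + 0.13°) = -24.49°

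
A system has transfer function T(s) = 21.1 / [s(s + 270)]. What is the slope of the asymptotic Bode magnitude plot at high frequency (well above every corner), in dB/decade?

-40 dB/decade

With 0 zeros and 2 poles, the high-frequency asymptotic slope is 20 × (0 − 2) = -40 dB/decade.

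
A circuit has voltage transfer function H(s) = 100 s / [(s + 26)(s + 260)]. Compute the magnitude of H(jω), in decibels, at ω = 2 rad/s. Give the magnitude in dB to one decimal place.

|j2| = 2
|j2 + 26| = √(2² + 26²) = 26.08
|j2 + 260| = √(2² + 260²) = 260
|H(j2)| = 100 × 2 / (26.08 × 260) = 0.029498
20 log₁₀(0.029498) = -30.60 dB

-30.6 dB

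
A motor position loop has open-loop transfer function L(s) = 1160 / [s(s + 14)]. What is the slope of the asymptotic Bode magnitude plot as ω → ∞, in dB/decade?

With 0 zeros and 2 poles, the high-frequency asymptotic slope is 20 × (0 − 2) = -40 dB/decade.

-40 dB/decade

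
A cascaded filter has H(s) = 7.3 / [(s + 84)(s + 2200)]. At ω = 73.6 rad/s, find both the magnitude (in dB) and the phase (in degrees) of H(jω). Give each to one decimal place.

|j73.6 + 84| = √(73.6² + 84²) = 111.7
|j73.6 + 2200| = √(73.6² + 2200²) = 2201
|H(j73.6)| = 7.3 / (111.7 × 2201) = 2.9694e-05
20 log₁₀(2.9694e-05) = -90.55 dB
∠(j73.6 + 84) = arctan(73.6/84) = 41.22°
∠(j73.6 + 2200) = arctan(73.6/2200) = 1.92°
∠H(j73.6) = − (41.22° + 1.92°) = -43.14°

|H| = -90.5 dB, ∠H = -43.1 deg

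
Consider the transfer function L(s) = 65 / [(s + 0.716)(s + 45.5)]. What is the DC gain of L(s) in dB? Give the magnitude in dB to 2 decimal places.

6.00 dB

L(0) = 65 / (0.716 × 45.5) = 1.9952
20 log₁₀(1.9952) = 6.000 dB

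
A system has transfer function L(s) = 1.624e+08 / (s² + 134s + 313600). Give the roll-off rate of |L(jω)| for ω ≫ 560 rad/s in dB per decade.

-40 dB/decade

With 0 zeros and 2 poles, the high-frequency asymptotic slope is 20 × (0 − 2) = -40 dB/decade.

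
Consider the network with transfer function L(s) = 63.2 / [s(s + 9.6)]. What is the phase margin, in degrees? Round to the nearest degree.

59°

Gain crossover: |L(jω)| = 1 at ω ≈ 5.67 rad/s.
∠L(j5.67) = −90° − arctan(5.67/9.6) ≈ -120.56°
PM = 180° + (-120.56°) = 59.44°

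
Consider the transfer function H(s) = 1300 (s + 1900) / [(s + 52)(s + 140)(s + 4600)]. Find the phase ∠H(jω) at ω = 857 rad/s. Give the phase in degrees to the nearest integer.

-154 deg

∠(j857 + 1900) = arctan(857/1900) = 24.28°
∠(j857 + 52) = arctan(857/52) = 86.53°
∠(j857 + 140) = arctan(857/140) = 80.72°
∠(j857 + 4600) = arctan(857/4600) = 10.55°
∠H(j857) = 24.28° − (86.53° + 80.72° + 10.55°) = -153.53°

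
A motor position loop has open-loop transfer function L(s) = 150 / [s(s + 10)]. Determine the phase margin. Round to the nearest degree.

Gain crossover: |L(jω)| = 1 at ω ≈ 10.4 rad/sec.
∠L(j10.4) = −90° − arctan(10.4/10) ≈ -136.12°
PM = 180° + (-136.12°) = 43.88°

44°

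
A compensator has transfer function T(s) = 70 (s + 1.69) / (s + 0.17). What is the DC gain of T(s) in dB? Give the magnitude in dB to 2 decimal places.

T(0) = 70 × 1.69 / 0.17 = 695.88
20 log₁₀(695.88) = 56.851 dB

56.85 dB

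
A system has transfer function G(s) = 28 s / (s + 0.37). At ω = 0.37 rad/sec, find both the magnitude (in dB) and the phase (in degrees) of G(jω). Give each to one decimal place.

|G| = 25.9 dB, ∠G = 45.0°

|j0.37| = 0.37
|j0.37 + 0.37| = √(0.37² + 0.37²) = 0.5233
|G(j0.37)| = 28 × 0.37 / 0.5233 = 19.799
20 log₁₀(19.799) = 25.93 dB
∠(j0.37) = 90.00°
∠(j0.37 + 0.37) = arctan(0.37/0.37) = 45.00°
∠G(j0.37) = 90.00° − 45.00° = 45.00°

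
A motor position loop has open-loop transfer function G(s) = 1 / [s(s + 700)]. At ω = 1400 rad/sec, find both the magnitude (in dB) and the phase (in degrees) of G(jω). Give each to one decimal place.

|j1400 + 700| = √(1400² + 700²) = 1565
|j1400| = 1400
|G(j1400)| = 1 / (1565 × 1400) = 4.5634e-07
20 log₁₀(4.5634e-07) = -126.81 dB
∠(j1400 + 700) = arctan(1400/700) = 63.43°
∠(j1400) = 90.00°
∠G(j1400) = − (63.43° + 90.00°) = -153.43°

|G| = -126.8 dB, ∠G = -153.4°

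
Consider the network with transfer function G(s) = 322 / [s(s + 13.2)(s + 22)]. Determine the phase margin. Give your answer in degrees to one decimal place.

82.3°

Gain crossover: |G(jω)| = 1 at ω ≈ 1.1 rad/sec.
∠G(j1.1) = −90° − arctan(1.1/13.2) − arctan(1.1/22) ≈ -97.65°
PM = 180° + (-97.65°) = 82.35°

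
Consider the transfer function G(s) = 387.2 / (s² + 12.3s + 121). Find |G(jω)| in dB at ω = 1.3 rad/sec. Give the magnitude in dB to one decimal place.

|(j1.3)² + 12.3(j1.3) + 121| = |119.31 + j15.99| = 120.4
|G(j1.3)| = 387.2 / 120.4 = 3.2166
20 log₁₀(3.2166) = 10.15 dB

10.1 dB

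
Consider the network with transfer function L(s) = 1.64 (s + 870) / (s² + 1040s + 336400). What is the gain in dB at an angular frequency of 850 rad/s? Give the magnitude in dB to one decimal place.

|j850 + 870| = √(850² + 870²) = 1216
|(j850)² + 1040(j850) + 336400| = |-3.861e+05 + j8.84e+05| = 9.646e+05
|L(j850)| = 1.64 × 1216 / 9.646e+05 = 0.0020679
20 log₁₀(0.0020679) = -53.69 dB

-53.7 dB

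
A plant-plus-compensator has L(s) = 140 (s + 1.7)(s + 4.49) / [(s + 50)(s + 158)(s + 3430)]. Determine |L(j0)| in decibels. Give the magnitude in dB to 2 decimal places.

-88.08 dB

L(0) = 140 × 1.7 × 4.49 / (50 × 158 × 3430) = 3.9437e-05
20 log₁₀(3.9437e-05) = -88.082 dB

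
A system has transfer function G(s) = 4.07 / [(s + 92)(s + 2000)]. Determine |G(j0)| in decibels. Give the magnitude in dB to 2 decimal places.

-93.10 dB

G(0) = 4.07 / (92 × 2000) = 2.212e-05
20 log₁₀(2.212e-05) = -93.104 dB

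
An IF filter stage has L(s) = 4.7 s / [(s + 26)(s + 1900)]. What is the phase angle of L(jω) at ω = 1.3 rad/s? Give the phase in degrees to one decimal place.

87.1 deg

∠(j1.3) = 90.00°
∠(j1.3 + 26) = arctan(1.3/26) = 2.86°
∠(j1.3 + 1900) = arctan(1.3/1900) = 0.04°
∠L(j1.3) = 90.00° − (2.86° + 0.04°) = 87.10°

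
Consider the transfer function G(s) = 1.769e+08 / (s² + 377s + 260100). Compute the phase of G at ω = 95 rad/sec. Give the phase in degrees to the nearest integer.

∠[(j95)² + 377(j95) + 260100] = ∠[2.5108e+05 + j35815] = 8.12°
∠G(j95) = −8.12° = -8.12°

-8°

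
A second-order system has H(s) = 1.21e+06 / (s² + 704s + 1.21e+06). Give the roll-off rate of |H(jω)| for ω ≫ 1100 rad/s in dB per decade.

-40 dB/decade

With 0 zeros and 2 poles, the high-frequency asymptotic slope is 20 × (0 − 2) = -40 dB/decade.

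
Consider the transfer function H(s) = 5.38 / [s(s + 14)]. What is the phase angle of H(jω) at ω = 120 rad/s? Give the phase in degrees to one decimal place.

-173.3°

∠(j120 + 14) = arctan(120/14) = 83.35°
∠(j120) = 90.00°
∠H(j120) = − (83.35° + 90.00°) = -173.35°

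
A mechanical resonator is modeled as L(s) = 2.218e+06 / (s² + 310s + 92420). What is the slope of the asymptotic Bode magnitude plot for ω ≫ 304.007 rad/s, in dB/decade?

With 0 zeros and 2 poles, the high-frequency asymptotic slope is 20 × (0 − 2) = -40 dB/decade.

-40 dB/decade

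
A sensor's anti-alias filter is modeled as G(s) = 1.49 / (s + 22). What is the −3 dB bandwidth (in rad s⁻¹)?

For a single-pole low-pass, the −3 dB point is at the pole: ω = 22 rad s⁻¹.

22 rad s⁻¹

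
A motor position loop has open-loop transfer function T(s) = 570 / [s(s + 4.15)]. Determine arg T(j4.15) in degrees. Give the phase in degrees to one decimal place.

∠(j4.15 + 4.15) = arctan(4.15/4.15) = 45.00°
∠(j4.15) = 90.00°
∠T(j4.15) = − (45.00° + 90.00°) = -135.00°

-135.0°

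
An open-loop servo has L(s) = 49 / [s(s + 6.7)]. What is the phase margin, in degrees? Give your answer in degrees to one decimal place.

Gain crossover: |L(jω)| = 1 at ω ≈ 5.61 rad s⁻¹.
∠L(j5.61) = −90° − arctan(5.61/6.7) ≈ -129.93°
PM = 180° + (-129.93°) = 50.07°

50.1°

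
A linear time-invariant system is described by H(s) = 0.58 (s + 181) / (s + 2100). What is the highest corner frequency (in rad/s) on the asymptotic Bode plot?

2100 rad/s

Break frequencies occur at each pole and zero magnitude: 181 rad/s, 2100 rad/s.
The highest is 2100 rad/s.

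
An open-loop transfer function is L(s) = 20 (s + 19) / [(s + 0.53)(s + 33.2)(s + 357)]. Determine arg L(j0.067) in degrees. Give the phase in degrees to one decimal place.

∠(j0.067 + 19) = arctan(0.067/19) = 0.20°
∠(j0.067 + 0.53) = arctan(0.067/0.53) = 7.20°
∠(j0.067 + 33.2) = arctan(0.067/33.2) = 0.12°
∠(j0.067 + 357) = arctan(0.067/357) = 0.01°
∠L(j0.067) = 0.20° − (7.20° + 0.12° + 0.01°) = -7.13°

-7.1°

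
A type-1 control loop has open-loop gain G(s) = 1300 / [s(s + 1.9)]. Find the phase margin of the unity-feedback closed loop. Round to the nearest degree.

3°

Gain crossover: |G(jω)| = 1 at ω ≈ 36 rad s⁻¹.
∠G(j36) = −90° − arctan(36/1.9) ≈ -176.98°
PM = 180° + (-176.98°) = 3.02°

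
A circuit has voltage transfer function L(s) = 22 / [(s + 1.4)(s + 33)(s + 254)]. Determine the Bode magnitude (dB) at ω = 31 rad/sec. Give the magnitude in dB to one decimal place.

|j31 + 1.4| = √(31² + 1.4²) = 31.03
|j31 + 33| = √(31² + 33²) = 45.28
|j31 + 254| = √(31² + 254²) = 255.9
|L(j31)| = 22 / (31.03 × 45.28 × 255.9) = 6.1192e-05
20 log₁₀(6.1192e-05) = -84.27 dB

-84.3 dB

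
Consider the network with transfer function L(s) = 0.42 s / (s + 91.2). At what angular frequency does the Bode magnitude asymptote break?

91.2 rad/sec

The single real pole at s = −91.2 gives a corner at ω = 91.2 rad/sec.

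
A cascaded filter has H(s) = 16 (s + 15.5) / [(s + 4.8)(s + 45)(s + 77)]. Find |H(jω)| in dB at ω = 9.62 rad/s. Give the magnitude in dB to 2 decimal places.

-42.38 dB

|j9.62 + 15.5| = √(9.62² + 15.5²) = 18.24
|j9.62 + 4.8| = √(9.62² + 4.8²) = 10.75
|j9.62 + 45| = √(9.62² + 45²) = 46.02
|j9.62 + 77| = √(9.62² + 77²) = 77.6
|H(j9.62)| = 16 × 18.24 / (10.75 × 46.02 × 77.6) = 0.0076031
20 log₁₀(0.0076031) = -42.380 dB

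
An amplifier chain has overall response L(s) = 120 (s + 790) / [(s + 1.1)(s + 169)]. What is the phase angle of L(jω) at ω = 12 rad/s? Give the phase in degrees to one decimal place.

-88.0°

∠(j12 + 790) = arctan(12/790) = 0.87°
∠(j12 + 1.1) = arctan(12/1.1) = 84.76°
∠(j12 + 169) = arctan(12/169) = 4.06°
∠L(j12) = 0.87° − (84.76° + 4.06°) = -87.95°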